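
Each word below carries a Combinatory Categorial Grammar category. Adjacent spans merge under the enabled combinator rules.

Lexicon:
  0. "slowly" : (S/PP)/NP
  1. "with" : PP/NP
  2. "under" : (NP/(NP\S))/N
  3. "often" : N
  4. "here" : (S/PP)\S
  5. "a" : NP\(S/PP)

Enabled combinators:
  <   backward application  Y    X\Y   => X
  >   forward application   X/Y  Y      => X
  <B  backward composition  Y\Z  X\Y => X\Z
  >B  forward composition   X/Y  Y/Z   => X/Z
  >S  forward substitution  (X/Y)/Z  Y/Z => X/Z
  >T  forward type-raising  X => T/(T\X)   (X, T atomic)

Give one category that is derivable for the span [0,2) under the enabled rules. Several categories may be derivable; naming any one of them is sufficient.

[0,6] S   >
  [0,2] S/NP   >S
    [0,1] "slowly" : (S/PP)/NP
    [1,2] "with" : PP/NP
  [2,6] NP   >
    [2,4] NP/(NP\S)   >
      [2,3] "under" : (NP/(NP\S))/N
      [3,4] "often" : N
    [4,6] NP\S   <B
      [4,5] "here" : (S/PP)\S
      [5,6] "a" : NP\(S/PP)

S/NP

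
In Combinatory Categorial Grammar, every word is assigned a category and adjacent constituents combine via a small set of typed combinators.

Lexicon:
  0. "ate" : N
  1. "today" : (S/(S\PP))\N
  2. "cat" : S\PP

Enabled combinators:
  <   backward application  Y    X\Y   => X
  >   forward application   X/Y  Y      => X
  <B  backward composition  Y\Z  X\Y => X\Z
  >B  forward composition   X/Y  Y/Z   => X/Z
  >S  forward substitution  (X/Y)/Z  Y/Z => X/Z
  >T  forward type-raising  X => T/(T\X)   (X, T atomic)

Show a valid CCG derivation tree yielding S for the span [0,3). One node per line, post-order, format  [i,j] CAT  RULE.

[0,3] S   >
  [0,2] S/(S\PP)   <
    [0,1] "ate" : N
    [1,2] "today" : (S/(S\PP))\N
  [2,3] "cat" : S\PP

[0,1] N  lex  "ate"
[1,2] (S/(S\PP))\N  lex  "today"
[0,2] S/(S\PP)  <  k=1
[2,3] S\PP  lex  "cat"
[0,3] S  >  k=2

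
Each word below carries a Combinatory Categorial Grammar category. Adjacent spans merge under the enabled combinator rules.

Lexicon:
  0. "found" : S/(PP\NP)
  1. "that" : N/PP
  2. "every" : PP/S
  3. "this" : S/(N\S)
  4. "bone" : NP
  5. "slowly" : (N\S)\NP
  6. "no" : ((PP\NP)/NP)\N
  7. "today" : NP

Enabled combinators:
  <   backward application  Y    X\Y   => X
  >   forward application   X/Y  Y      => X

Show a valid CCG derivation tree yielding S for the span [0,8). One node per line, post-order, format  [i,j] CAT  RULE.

[0,1] S/(PP\NP)  lex  "found"
[1,2] N/PP  lex  "that"
[2,3] PP/S  lex  "every"
[3,4] S/(N\S)  lex  "this"
[4,5] NP  lex  "bone"
[5,6] (N\S)\NP  lex  "slowly"
[4,6] N\S  <  k=5
[3,6] S  >  k=4
[2,6] PP  >  k=3
[1,6] N  >  k=2
[6,7] ((PP\NP)/NP)\N  lex  "no"
[1,7] (PP\NP)/NP  <  k=6
[7,8] NP  lex  "today"
[1,8] PP\NP  >  k=7
[0,8] S  >  k=1

[0,8] S   >
  [0,1] "found" : S/(PP\NP)
  [1,8] PP\NP   >
    [1,7] (PP\NP)/NP   <
      [1,6] N   >
        [1,2] "that" : N/PP
        [2,6] PP   >
          [2,3] "every" : PP/S
          [3,6] S   >
            [3,4] "this" : S/(N\S)
            [4,6] N\S   <
              [4,5] "bone" : NP
              [5,6] "slowly" : (N\S)\NP
      [6,7] "no" : ((PP\NP)/NP)\N
    [7,8] "today" : NP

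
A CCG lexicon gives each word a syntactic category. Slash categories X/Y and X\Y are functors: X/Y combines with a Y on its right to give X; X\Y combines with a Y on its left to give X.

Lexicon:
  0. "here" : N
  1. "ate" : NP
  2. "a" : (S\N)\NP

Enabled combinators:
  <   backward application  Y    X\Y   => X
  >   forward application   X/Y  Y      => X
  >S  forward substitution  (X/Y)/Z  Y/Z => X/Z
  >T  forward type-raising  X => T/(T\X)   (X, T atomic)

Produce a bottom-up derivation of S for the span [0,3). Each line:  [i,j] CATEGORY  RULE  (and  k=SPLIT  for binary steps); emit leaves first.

[0,3] S   <
  [0,1] "here" : N
  [1,3] S\N   <
    [1,2] "ate" : NP
    [2,3] "a" : (S\N)\NP

[0,1] N  lex  "here"
[1,2] NP  lex  "ate"
[2,3] (S\N)\NP  lex  "a"
[1,3] S\N  <  k=2
[0,3] S  <  k=1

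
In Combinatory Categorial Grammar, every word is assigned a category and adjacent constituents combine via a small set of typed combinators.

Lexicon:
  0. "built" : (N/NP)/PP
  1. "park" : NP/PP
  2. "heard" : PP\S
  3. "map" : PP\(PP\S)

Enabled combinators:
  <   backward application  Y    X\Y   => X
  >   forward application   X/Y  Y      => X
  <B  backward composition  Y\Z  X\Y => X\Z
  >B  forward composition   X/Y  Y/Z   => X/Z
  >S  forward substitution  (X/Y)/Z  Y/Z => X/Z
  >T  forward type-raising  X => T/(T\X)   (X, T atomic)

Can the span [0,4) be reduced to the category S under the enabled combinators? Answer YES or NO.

(N/NP)/PP NP/PP PP\S PP\(PP\S)
CKY chart[0,4] = {(N/NP)/(PP\NP), N, N/(N\N), N/(PP\PP), NP/(NP\N), PP/(PP\N), S/(S\N)}; S ∉ chart

NO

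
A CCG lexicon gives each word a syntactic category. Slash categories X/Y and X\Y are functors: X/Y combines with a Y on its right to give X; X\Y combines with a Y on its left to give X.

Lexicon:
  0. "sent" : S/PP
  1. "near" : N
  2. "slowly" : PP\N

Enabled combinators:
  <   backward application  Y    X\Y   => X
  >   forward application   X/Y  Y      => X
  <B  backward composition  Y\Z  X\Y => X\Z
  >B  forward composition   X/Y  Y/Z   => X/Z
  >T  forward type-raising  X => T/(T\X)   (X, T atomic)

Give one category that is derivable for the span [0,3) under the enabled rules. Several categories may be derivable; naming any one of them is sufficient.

S

[0,3] S   >
  [0,1] "sent" : S/PP
  [1,3] PP   >
    [1,2] PP/(PP\N)   >T
      [1,2] "near" : N
    [2,3] "slowly" : PP\N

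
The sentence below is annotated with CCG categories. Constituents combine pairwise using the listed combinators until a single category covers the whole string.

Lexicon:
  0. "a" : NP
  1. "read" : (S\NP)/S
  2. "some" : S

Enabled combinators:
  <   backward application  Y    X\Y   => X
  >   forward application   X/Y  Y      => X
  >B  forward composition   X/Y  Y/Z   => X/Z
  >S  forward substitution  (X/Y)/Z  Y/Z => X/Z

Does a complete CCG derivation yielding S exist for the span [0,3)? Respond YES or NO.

YES

[0,3] S   <
  [0,1] "a" : NP
  [1,3] S\NP   >
    [1,2] "read" : (S\NP)/S
    [2,3] "some" : S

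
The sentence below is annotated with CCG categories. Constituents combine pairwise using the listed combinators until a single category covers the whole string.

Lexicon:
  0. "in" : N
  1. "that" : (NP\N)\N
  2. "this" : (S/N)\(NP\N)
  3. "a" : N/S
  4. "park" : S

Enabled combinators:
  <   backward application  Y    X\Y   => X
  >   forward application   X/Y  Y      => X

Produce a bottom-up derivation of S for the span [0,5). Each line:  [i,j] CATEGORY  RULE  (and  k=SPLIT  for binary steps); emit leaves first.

[0,5] S   >
  [0,3] S/N   <
    [0,2] NP\N   <
      [0,1] "in" : N
      [1,2] "that" : (NP\N)\N
    [2,3] "this" : (S/N)\(NP\N)
  [3,5] N   >
    [3,4] "a" : N/S
    [4,5] "park" : S

[0,1] N  lex  "in"
[1,2] (NP\N)\N  lex  "that"
[0,2] NP\N  <  k=1
[2,3] (S/N)\(NP\N)  lex  "this"
[0,3] S/N  <  k=2
[3,4] N/S  lex  "a"
[4,5] S  lex  "park"
[3,5] N  >  k=4
[0,5] S  >  k=3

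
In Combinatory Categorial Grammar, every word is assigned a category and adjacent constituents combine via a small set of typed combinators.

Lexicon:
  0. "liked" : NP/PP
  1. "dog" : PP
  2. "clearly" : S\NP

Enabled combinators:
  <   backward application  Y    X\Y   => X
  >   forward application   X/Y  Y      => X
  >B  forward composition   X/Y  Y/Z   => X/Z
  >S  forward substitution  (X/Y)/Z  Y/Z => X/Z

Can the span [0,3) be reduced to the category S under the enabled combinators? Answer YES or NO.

YES

[0,3] S   <
  [0,2] NP   >
    [0,1] "liked" : NP/PP
    [1,2] "dog" : PP
  [2,3] "clearly" : S\NP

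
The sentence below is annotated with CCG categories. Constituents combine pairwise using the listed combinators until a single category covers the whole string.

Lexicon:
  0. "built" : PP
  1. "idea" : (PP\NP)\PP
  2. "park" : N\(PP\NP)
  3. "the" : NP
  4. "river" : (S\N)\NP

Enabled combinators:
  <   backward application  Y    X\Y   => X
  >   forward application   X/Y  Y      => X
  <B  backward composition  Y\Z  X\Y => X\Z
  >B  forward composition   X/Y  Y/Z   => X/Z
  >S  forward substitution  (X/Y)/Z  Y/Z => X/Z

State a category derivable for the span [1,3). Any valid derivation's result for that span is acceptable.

N\PP

[0,5] S   <
  [0,3] N   <
    [0,1] "built" : PP
    [1,3] N\PP   <B
      [1,2] "idea" : (PP\NP)\PP
      [2,3] "park" : N\(PP\NP)
  [3,5] S\N   <
    [3,4] "the" : NP
    [4,5] "river" : (S\N)\NP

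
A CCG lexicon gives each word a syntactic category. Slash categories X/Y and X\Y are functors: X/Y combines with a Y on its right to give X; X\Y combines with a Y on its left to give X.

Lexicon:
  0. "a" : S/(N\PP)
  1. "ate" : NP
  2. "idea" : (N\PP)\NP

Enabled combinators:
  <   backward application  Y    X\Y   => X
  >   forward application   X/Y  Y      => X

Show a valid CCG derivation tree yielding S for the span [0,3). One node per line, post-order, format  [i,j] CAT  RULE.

[0,1] S/(N\PP)  lex  "a"
[1,2] NP  lex  "ate"
[2,3] (N\PP)\NP  lex  "idea"
[1,3] N\PP  <  k=2
[0,3] S  >  k=1

[0,3] S   >
  [0,1] "a" : S/(N\PP)
  [1,3] N\PP   <
    [1,2] "ate" : NP
    [2,3] "idea" : (N\PP)\NP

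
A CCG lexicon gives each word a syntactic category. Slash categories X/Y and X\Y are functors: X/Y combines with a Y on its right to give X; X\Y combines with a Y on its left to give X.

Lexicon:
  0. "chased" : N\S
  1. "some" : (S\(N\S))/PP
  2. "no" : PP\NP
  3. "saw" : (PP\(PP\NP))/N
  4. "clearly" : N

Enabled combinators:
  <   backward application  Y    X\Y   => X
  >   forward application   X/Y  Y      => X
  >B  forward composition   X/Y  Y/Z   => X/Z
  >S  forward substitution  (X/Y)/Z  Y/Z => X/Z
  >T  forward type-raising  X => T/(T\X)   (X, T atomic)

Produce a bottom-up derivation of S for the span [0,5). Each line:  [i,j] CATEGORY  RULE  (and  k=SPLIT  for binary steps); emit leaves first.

[0,1] N\S  lex  "chased"
[1,2] (S\(N\S))/PP  lex  "some"
[2,3] PP\NP  lex  "no"
[3,4] (PP\(PP\NP))/N  lex  "saw"
[4,5] N  lex  "clearly"
[3,5] PP\(PP\NP)  >  k=4
[2,5] PP  <  k=3
[1,5] S\(N\S)  >  k=2
[0,5] S  <  k=1

[0,5] S   <
  [0,1] "chased" : N\S
  [1,5] S\(N\S)   >
    [1,2] "some" : (S\(N\S))/PP
    [2,5] PP   <
      [2,3] "no" : PP\NP
      [3,5] PP\(PP\NP)   >
        [3,4] "saw" : (PP\(PP\NP))/N
        [4,5] "clearly" : N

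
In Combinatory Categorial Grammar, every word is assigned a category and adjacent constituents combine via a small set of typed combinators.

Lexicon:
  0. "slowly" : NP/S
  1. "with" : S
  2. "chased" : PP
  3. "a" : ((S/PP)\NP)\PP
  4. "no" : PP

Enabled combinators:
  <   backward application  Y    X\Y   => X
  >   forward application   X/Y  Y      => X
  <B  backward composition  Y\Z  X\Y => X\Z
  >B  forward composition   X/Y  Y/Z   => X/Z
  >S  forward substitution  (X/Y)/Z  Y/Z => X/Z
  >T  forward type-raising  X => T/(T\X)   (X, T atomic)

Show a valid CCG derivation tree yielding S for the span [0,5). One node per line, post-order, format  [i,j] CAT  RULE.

[0,5] S   >
  [0,4] S/PP   <
    [0,2] NP   >
      [0,1] "slowly" : NP/S
      [1,2] "with" : S
    [2,4] (S/PP)\NP   <
      [2,3] "chased" : PP
      [3,4] "a" : ((S/PP)\NP)\PP
  [4,5] "no" : PP

[0,1] NP/S  lex  "slowly"
[1,2] S  lex  "with"
[0,2] NP  >  k=1
[2,3] PP  lex  "chased"
[3,4] ((S/PP)\NP)\PP  lex  "a"
[2,4] (S/PP)\NP  <  k=3
[0,4] S/PP  <  k=2
[4,5] PP  lex  "no"
[0,5] S  >  k=4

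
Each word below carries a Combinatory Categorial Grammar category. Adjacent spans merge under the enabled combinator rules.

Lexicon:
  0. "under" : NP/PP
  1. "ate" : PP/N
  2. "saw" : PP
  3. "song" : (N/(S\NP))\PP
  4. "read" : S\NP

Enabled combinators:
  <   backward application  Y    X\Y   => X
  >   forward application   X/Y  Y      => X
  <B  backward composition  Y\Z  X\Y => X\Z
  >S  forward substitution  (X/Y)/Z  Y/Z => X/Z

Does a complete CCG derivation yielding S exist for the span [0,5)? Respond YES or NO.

NO

NP/PP PP/N PP (N/(S\NP))\PP S\NP
CKY chart[0,5] = {NP}; S ∉ chart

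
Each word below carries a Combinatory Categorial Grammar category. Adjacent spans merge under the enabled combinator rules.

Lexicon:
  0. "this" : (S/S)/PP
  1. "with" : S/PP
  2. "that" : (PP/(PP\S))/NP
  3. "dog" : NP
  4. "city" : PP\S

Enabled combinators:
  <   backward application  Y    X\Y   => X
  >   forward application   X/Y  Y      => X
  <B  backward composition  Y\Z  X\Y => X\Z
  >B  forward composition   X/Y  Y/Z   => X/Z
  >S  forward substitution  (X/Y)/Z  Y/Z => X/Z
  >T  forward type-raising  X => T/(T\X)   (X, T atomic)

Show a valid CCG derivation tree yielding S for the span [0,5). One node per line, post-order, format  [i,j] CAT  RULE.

[0,5] S   >
  [0,2] S/PP   >S
    [0,1] "this" : (S/S)/PP
    [1,2] "with" : S/PP
  [2,5] PP   >
    [2,4] PP/(PP\S)   >
      [2,3] "that" : (PP/(PP\S))/NP
      [3,4] "dog" : NP
    [4,5] "city" : PP\S

[0,1] (S/S)/PP  lex  "this"
[1,2] S/PP  lex  "with"
[0,2] S/PP  >S  k=1
[2,3] (PP/(PP\S))/NP  lex  "that"
[3,4] NP  lex  "dog"
[2,4] PP/(PP\S)  >  k=3
[4,5] PP\S  lex  "city"
[2,5] PP  >  k=4
[0,5] S  >  k=2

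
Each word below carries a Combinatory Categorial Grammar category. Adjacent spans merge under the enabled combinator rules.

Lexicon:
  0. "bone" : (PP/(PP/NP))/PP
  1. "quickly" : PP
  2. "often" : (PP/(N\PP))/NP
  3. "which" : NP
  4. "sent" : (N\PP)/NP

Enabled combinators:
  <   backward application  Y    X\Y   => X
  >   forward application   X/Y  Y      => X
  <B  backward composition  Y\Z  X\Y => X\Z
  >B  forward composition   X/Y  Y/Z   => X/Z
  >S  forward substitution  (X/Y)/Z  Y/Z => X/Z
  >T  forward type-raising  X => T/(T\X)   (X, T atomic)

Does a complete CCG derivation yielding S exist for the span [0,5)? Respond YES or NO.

NO

(PP/(PP/NP))/PP PP (PP/(N\PP))/NP NP (N\PP)/NP
CKY chart[0,5] = {N/(N\PP), NP/(NP\PP), PP, PP/(PP\PP), S/(S\PP)}; S ∉ chart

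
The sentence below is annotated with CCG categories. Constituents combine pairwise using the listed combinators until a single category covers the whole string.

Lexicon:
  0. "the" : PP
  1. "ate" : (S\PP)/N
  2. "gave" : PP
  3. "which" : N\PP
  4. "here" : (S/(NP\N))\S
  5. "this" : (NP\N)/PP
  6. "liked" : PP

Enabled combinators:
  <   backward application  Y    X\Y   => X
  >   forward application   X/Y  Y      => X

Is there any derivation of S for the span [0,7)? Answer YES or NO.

[0,7] S   >
  [0,5] S/(NP\N)   <
    [0,4] S   <
      [0,1] "the" : PP
      [1,4] S\PP   >
        [1,2] "ate" : (S\PP)/N
        [2,4] N   <
          [2,3] "gave" : PP
          [3,4] "which" : N\PP
    [4,5] "here" : (S/(NP\N))\S
  [5,7] NP\N   >
    [5,6] "this" : (NP\N)/PP
    [6,7] "liked" : PP

YES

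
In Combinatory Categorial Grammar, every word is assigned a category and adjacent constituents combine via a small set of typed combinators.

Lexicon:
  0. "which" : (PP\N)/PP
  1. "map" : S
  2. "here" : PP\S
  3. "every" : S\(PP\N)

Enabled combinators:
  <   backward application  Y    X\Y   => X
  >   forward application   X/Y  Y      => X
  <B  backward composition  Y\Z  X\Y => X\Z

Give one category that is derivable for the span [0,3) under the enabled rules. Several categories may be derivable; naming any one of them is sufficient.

PP\N

[0,4] S   <
  [0,3] PP\N   >
    [0,1] "which" : (PP\N)/PP
    [1,3] PP   <
      [1,2] "map" : S
      [2,3] "here" : PP\S
  [3,4] "every" : S\(PP\N)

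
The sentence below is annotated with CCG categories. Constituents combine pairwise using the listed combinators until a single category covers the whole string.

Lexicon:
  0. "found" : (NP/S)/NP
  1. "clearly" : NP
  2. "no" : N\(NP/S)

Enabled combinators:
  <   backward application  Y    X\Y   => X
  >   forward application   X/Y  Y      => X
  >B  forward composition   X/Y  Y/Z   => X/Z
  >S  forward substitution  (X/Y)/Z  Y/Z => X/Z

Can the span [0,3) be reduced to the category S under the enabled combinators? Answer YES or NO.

NO

(NP/S)/NP NP N\(NP/S)
CKY chart[0,3] = {N}; S ∉ chart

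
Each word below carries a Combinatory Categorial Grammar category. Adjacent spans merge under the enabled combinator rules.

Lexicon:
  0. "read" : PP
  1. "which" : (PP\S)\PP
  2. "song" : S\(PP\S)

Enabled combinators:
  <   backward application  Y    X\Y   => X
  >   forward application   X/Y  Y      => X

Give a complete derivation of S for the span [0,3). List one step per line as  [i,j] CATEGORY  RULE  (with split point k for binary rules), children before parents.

[0,1] PP  lex  "read"
[1,2] (PP\S)\PP  lex  "which"
[0,2] PP\S  <  k=1
[2,3] S\(PP\S)  lex  "song"
[0,3] S  <  k=2

[0,3] S   <
  [0,2] PP\S   <
    [0,1] "read" : PP
    [1,2] "which" : (PP\S)\PP
  [2,3] "song" : S\(PP\S)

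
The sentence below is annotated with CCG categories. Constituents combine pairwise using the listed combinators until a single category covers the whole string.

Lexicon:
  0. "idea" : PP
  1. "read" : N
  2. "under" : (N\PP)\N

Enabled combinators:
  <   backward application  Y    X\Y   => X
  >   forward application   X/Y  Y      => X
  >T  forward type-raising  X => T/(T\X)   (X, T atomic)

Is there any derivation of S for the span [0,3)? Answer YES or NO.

NO

PP N (N\PP)\N
CKY chart[0,3] = {N, N/(N\N), NP/(NP\N), PP/(PP\N), S/(S\N)}; S ∉ chart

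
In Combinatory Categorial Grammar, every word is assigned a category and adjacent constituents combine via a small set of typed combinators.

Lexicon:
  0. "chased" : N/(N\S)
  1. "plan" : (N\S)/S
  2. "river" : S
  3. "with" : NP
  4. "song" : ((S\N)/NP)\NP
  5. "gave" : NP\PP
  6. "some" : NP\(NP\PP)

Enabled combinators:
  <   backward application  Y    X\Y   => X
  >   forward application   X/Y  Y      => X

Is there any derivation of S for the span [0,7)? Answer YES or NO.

[0,7] S   <
  [0,3] N   >
    [0,1] "chased" : N/(N\S)
    [1,3] N\S   >
      [1,2] "plan" : (N\S)/S
      [2,3] "river" : S
  [3,7] S\N   >
    [3,5] (S\N)/NP   <
      [3,4] "with" : NP
      [4,5] "song" : ((S\N)/NP)\NP
    [5,7] NP   <
      [5,6] "gave" : NP\PP
      [6,7] "some" : NP\(NP\PP)

YES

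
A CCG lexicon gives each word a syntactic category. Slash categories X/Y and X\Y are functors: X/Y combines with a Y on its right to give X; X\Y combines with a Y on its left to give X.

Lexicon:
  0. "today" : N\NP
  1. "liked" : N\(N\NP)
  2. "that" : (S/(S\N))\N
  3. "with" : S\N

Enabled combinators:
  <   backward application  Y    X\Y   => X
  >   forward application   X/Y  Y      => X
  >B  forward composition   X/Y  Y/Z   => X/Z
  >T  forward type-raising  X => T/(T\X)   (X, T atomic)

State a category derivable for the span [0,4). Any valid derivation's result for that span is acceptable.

S

[0,4] S   >
  [0,3] S/(S\N)   <
    [0,2] N   <
      [0,1] "today" : N\NP
      [1,2] "liked" : N\(N\NP)
    [2,3] "that" : (S/(S\N))\N
  [3,4] "with" : S\N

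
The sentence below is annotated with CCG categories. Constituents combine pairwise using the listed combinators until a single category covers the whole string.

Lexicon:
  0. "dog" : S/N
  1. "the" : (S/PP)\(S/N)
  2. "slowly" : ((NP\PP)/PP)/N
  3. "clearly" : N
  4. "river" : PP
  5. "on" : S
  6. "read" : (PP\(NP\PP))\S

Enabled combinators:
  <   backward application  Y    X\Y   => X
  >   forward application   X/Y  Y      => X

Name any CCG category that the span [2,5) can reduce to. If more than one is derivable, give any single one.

[0,7] S   >
  [0,2] S/PP   <
    [0,1] "dog" : S/N
    [1,2] "the" : (S/PP)\(S/N)
  [2,7] PP   <
    [2,5] NP\PP   >
      [2,4] (NP\PP)/PP   >
        [2,3] "slowly" : ((NP\PP)/PP)/N
        [3,4] "clearly" : N
      [4,5] "river" : PP
    [5,7] PP\(NP\PP)   <
      [5,6] "on" : S
      [6,7] "read" : (PP\(NP\PP))\S

NP\PP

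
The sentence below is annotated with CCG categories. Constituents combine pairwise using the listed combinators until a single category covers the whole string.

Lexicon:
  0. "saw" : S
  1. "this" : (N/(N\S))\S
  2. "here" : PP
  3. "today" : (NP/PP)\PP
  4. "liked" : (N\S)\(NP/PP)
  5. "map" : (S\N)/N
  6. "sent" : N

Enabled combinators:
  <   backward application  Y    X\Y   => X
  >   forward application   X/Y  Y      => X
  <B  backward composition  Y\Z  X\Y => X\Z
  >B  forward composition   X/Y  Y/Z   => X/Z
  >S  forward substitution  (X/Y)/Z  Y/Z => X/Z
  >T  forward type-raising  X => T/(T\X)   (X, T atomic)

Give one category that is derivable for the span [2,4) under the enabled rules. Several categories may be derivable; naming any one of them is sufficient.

NP/PP

[0,7] S   <
  [0,5] N   >
    [0,2] N/(N\S)   <
      [0,1] "saw" : S
      [1,2] "this" : (N/(N\S))\S
    [2,5] N\S   <
      [2,4] NP/PP   <
        [2,3] "here" : PP
        [3,4] "today" : (NP/PP)\PP
      [4,5] "liked" : (N\S)\(NP/PP)
  [5,7] S\N   >
    [5,6] "map" : (S\N)/N
    [6,7] "sent" : N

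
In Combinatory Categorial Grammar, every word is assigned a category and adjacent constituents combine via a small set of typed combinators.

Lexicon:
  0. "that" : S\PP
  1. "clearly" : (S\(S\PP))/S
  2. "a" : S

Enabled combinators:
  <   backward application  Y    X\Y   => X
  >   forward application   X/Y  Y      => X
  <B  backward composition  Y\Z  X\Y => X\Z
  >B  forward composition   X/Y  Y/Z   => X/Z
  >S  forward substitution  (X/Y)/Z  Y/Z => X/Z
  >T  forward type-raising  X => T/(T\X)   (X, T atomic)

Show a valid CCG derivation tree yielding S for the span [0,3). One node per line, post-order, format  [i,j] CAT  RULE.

[0,1] S\PP  lex  "that"
[1,2] (S\(S\PP))/S  lex  "clearly"
[2,3] S  lex  "a"
[1,3] S\(S\PP)  >  k=2
[0,3] S  <  k=1

[0,3] S   <
  [0,1] "that" : S\PP
  [1,3] S\(S\PP)   >
    [1,2] "clearly" : (S\(S\PP))/S
    [2,3] "a" : S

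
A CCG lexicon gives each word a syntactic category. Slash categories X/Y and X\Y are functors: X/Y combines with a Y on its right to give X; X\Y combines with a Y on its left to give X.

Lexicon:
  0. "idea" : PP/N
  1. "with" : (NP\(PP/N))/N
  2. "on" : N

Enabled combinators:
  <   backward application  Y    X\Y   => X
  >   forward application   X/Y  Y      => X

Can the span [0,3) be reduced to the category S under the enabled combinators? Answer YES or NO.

NO

PP/N (NP\(PP/N))/N N
CKY chart[0,3] = {NP}; S ∉ chart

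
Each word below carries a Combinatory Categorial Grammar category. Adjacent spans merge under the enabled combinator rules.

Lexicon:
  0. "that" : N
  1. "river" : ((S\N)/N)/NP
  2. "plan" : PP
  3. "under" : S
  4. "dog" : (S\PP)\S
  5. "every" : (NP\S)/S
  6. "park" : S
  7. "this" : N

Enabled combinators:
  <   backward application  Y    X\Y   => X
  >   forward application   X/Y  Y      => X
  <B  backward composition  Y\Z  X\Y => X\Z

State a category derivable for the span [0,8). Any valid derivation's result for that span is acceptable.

S

[0,8] S   <
  [0,1] "that" : N
  [1,8] S\N   >
    [1,7] (S\N)/N   >
      [1,2] "river" : ((S\N)/N)/NP
      [2,7] NP   <
        [2,5] S   <
          [2,3] "plan" : PP
          [3,5] S\PP   <
            [3,4] "under" : S
            [4,5] "dog" : (S\PP)\S
        [5,7] NP\S   >
          [5,6] "every" : (NP\S)/S
          [6,7] "park" : S
    [7,8] "this" : N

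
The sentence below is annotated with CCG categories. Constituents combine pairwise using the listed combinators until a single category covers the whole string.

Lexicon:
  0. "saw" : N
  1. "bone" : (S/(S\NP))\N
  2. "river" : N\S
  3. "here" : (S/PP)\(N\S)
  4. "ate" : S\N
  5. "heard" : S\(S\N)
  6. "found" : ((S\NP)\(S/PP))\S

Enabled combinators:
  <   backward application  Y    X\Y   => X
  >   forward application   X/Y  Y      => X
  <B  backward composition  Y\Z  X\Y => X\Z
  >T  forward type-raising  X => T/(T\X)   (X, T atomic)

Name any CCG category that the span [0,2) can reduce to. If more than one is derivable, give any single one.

[0,7] S   >
  [0,2] S/(S\NP)   <
    [0,1] "saw" : N
    [1,2] "bone" : (S/(S\NP))\N
  [2,7] S\NP   <
    [2,4] S/PP   <
      [2,3] "river" : N\S
      [3,4] "here" : (S/PP)\(N\S)
    [4,7] (S\NP)\(S/PP)   <
      [4,6] S   <
        [4,5] "ate" : S\N
        [5,6] "heard" : S\(S\N)
      [6,7] "found" : ((S\NP)\(S/PP))\S

S/(S\NP)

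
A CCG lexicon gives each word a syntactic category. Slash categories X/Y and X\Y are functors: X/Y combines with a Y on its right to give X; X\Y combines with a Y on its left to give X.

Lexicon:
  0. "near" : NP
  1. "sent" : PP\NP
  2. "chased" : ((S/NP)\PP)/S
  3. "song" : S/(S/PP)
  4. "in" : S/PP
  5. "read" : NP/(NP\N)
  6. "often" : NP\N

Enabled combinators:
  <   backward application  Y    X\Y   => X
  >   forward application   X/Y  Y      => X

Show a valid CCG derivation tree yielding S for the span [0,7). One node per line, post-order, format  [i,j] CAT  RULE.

[0,1] NP  lex  "near"
[1,2] PP\NP  lex  "sent"
[0,2] PP  <  k=1
[2,3] ((S/NP)\PP)/S  lex  "chased"
[3,4] S/(S/PP)  lex  "song"
[4,5] S/PP  lex  "in"
[3,5] S  >  k=4
[2,5] (S/NP)\PP  >  k=3
[0,5] S/NP  <  k=2
[5,6] NP/(NP\N)  lex  "read"
[6,7] NP\N  lex  "often"
[5,7] NP  >  k=6
[0,7] S  >  k=5

[0,7] S   >
  [0,5] S/NP   <
    [0,2] PP   <
      [0,1] "near" : NP
      [1,2] "sent" : PP\NP
    [2,5] (S/NP)\PP   >
      [2,3] "chased" : ((S/NP)\PP)/S
      [3,5] S   >
        [3,4] "song" : S/(S/PP)
        [4,5] "in" : S/PP
  [5,7] NP   >
    [5,6] "read" : NP/(NP\N)
    [6,7] "often" : NP\N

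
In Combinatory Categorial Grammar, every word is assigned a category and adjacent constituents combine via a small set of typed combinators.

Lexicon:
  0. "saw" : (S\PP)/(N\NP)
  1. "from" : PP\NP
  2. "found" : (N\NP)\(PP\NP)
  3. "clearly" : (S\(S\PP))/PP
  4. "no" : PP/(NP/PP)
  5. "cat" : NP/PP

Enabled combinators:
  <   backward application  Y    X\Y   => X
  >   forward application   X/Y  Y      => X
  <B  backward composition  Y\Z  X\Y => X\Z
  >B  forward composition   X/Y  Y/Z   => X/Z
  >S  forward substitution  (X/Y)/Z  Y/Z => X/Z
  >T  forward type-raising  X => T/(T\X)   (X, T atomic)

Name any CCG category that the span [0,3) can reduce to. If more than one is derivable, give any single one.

S\PP

[0,6] S   <
  [0,3] S\PP   >
    [0,1] "saw" : (S\PP)/(N\NP)
    [1,3] N\NP   <
      [1,2] "from" : PP\NP
      [2,3] "found" : (N\NP)\(PP\NP)
  [3,6] S\(S\PP)   >
    [3,4] "clearly" : (S\(S\PP))/PP
    [4,6] PP   >
      [4,5] "no" : PP/(NP/PP)
      [5,6] "cat" : NP/PP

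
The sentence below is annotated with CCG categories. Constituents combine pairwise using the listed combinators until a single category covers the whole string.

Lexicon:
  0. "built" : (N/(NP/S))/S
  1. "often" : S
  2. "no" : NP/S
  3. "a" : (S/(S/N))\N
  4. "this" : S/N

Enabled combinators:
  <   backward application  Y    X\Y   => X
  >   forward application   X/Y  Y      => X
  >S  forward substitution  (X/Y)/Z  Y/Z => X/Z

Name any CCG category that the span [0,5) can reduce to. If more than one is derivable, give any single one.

S

[0,5] S   >
  [0,4] S/(S/N)   <
    [0,3] N   >
      [0,2] N/(NP/S)   >
        [0,1] "built" : (N/(NP/S))/S
        [1,2] "often" : S
      [2,3] "no" : NP/S
    [3,4] "a" : (S/(S/N))\N
  [4,5] "this" : S/N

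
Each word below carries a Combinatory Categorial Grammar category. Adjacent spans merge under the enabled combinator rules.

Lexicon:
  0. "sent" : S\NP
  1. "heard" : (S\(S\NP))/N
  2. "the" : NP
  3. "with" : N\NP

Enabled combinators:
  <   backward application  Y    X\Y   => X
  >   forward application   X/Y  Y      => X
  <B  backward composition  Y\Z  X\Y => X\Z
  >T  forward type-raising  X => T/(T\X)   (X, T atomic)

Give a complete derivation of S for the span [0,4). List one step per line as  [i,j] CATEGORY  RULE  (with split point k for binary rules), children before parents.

[0,4] S   <
  [0,1] "sent" : S\NP
  [1,4] S\(S\NP)   >
    [1,2] "heard" : (S\(S\NP))/N
    [2,4] N   >
      [2,3] N/(N\NP)   >T
        [2,3] "the" : NP
      [3,4] "with" : N\NP

[0,1] S\NP  lex  "sent"
[1,2] (S\(S\NP))/N  lex  "heard"
[2,3] NP  lex  "the"
[2,3] N/(N\NP)  >T
[3,4] N\NP  lex  "with"
[2,4] N  >  k=3
[1,4] S\(S\NP)  >  k=2
[0,4] S  <  k=1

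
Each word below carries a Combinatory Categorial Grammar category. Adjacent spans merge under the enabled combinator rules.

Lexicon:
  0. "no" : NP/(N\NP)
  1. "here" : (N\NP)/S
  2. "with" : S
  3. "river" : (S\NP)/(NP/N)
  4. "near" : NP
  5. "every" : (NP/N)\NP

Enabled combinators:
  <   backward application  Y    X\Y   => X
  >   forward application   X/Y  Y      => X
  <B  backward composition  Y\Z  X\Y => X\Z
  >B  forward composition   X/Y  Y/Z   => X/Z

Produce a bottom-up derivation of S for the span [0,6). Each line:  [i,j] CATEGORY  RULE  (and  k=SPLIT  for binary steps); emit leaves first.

[0,1] NP/(N\NP)  lex  "no"
[1,2] (N\NP)/S  lex  "here"
[2,3] S  lex  "with"
[1,3] N\NP  >  k=2
[0,3] NP  >  k=1
[3,4] (S\NP)/(NP/N)  lex  "river"
[4,5] NP  lex  "near"
[5,6] (NP/N)\NP  lex  "every"
[4,6] NP/N  <  k=5
[3,6] S\NP  >  k=4
[0,6] S  <  k=3

[0,6] S   <
  [0,3] NP   >
    [0,1] "no" : NP/(N\NP)
    [1,3] N\NP   >
      [1,2] "here" : (N\NP)/S
      [2,3] "with" : S
  [3,6] S\NP   >
    [3,4] "river" : (S\NP)/(NP/N)
    [4,6] NP/N   <
      [4,5] "near" : NP
      [5,6] "every" : (NP/N)\NP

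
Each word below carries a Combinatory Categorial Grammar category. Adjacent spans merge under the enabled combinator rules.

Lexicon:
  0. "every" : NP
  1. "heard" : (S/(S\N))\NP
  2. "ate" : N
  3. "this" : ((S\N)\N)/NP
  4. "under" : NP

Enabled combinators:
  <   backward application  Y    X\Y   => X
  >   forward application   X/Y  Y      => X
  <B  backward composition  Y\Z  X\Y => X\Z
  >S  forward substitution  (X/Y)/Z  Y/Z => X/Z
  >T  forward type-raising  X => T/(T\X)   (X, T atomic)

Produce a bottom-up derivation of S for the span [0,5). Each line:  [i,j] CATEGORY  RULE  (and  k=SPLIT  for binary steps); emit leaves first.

[0,5] S   >
  [0,2] S/(S\N)   <
    [0,1] "every" : NP
    [1,2] "heard" : (S/(S\N))\NP
  [2,5] S\N   <
    [2,3] "ate" : N
    [3,5] (S\N)\N   >
      [3,4] "this" : ((S\N)\N)/NP
      [4,5] "under" : NP

[0,1] NP  lex  "every"
[1,2] (S/(S\N))\NP  lex  "heard"
[0,2] S/(S\N)  <  k=1
[2,3] N  lex  "ate"
[3,4] ((S\N)\N)/NP  lex  "this"
[4,5] NP  lex  "under"
[3,5] (S\N)\N  >  k=4
[2,5] S\N  <  k=3
[0,5] S  >  k=2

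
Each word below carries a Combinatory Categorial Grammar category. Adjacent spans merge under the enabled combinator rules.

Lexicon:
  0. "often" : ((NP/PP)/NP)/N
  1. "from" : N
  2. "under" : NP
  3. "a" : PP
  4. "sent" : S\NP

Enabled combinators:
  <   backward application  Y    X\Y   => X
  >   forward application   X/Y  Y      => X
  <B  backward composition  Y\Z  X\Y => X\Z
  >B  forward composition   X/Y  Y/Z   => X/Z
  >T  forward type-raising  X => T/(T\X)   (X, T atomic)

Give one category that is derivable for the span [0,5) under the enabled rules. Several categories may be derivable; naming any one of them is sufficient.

S

[0,5] S   <
  [0,4] NP   >
    [0,3] NP/PP   >
      [0,2] (NP/PP)/NP   >
        [0,1] "often" : ((NP/PP)/NP)/N
        [1,2] "from" : N
      [2,3] "under" : NP
    [3,4] "a" : PP
  [4,5] "sent" : S\NP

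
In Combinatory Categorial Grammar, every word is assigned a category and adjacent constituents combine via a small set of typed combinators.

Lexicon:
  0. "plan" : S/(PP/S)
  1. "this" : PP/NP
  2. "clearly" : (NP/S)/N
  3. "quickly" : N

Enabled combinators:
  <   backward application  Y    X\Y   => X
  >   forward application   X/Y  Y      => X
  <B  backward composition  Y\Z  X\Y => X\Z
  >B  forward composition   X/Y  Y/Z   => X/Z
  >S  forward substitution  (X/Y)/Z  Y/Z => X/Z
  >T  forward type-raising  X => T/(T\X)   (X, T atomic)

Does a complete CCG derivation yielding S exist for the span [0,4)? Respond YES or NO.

YES

[0,4] S   >
  [0,1] "plan" : S/(PP/S)
  [1,4] PP/S   >B
    [1,2] "this" : PP/NP
    [2,4] NP/S   >
      [2,3] "clearly" : (NP/S)/N
      [3,4] "quickly" : N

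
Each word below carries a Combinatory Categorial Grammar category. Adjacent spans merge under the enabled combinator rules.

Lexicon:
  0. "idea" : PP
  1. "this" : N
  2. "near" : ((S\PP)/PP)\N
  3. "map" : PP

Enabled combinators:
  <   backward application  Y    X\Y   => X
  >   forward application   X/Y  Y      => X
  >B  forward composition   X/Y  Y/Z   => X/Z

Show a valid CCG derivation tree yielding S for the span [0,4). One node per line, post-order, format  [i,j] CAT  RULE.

[0,1] PP  lex  "idea"
[1,2] N  lex  "this"
[2,3] ((S\PP)/PP)\N  lex  "near"
[1,3] (S\PP)/PP  <  k=2
[3,4] PP  lex  "map"
[1,4] S\PP  >  k=3
[0,4] S  <  k=1

[0,4] S   <
  [0,1] "idea" : PP
  [1,4] S\PP   >
    [1,3] (S\PP)/PP   <
      [1,2] "this" : N
      [2,3] "near" : ((S\PP)/PP)\N
    [3,4] "map" : PP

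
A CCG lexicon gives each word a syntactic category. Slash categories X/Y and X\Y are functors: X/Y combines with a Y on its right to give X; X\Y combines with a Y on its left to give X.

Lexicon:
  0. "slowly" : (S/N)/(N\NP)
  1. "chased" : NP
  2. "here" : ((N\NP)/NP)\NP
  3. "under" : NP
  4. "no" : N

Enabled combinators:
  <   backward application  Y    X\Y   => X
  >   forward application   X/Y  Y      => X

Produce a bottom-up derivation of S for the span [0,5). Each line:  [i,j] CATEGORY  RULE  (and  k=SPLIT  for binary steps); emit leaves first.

[0,1] (S/N)/(N\NP)  lex  "slowly"
[1,2] NP  lex  "chased"
[2,3] ((N\NP)/NP)\NP  lex  "here"
[1,3] (N\NP)/NP  <  k=2
[3,4] NP  lex  "under"
[1,4] N\NP  >  k=3
[0,4] S/N  >  k=1
[4,5] N  lex  "no"
[0,5] S  >  k=4

[0,5] S   >
  [0,4] S/N   >
    [0,1] "slowly" : (S/N)/(N\NP)
    [1,4] N\NP   >
      [1,3] (N\NP)/NP   <
        [1,2] "chased" : NP
        [2,3] "here" : ((N\NP)/NP)\NP
      [3,4] "under" : NP
  [4,5] "no" : N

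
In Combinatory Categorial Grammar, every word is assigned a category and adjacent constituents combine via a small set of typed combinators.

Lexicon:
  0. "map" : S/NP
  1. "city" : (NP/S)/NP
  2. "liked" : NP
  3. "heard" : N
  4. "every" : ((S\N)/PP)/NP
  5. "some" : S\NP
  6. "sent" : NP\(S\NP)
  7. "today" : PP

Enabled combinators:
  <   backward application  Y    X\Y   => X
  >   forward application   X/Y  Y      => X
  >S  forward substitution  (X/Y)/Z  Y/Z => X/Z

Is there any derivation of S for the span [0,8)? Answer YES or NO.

[0,8] S   >
  [0,1] "map" : S/NP
  [1,8] NP   >
    [1,3] NP/S   >
      [1,2] "city" : (NP/S)/NP
      [2,3] "liked" : NP
    [3,8] S   <
      [3,4] "heard" : N
      [4,8] S\N   >
        [4,7] (S\N)/PP   >
          [4,5] "every" : ((S\N)/PP)/NP
          [5,7] NP   <
            [5,6] "some" : S\NP
            [6,7] "sent" : NP\(S\NP)
        [7,8] "today" : PP

YES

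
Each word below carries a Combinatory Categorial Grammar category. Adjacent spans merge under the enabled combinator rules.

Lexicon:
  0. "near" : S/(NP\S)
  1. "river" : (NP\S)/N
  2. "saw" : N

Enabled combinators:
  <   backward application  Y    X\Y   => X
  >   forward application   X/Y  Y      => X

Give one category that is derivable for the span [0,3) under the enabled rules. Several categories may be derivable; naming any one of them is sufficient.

S

[0,3] S   >
  [0,1] "near" : S/(NP\S)
  [1,3] NP\S   >
    [1,2] "river" : (NP\S)/N
    [2,3] "saw" : N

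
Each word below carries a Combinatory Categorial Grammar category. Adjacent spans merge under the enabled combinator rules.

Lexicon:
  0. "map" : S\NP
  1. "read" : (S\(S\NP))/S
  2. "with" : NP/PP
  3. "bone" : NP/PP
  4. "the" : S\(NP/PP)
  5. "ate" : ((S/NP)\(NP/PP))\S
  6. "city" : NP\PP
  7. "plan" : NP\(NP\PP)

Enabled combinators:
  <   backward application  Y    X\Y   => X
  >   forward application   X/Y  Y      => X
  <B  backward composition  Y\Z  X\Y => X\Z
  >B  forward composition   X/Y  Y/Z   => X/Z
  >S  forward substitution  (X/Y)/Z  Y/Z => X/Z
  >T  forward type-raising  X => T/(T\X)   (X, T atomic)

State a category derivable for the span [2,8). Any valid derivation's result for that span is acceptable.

[0,8] S   <
  [0,1] "map" : S\NP
  [1,8] S\(S\NP)   >
    [1,2] "read" : (S\(S\NP))/S
    [2,8] S   >
      [2,6] S/NP   <
        [2,3] "with" : NP/PP
        [3,6] (S/NP)\(NP/PP)   <
          [3,5] S   <
            [3,4] "bone" : NP/PP
            [4,5] "the" : S\(NP/PP)
          [5,6] "ate" : ((S/NP)\(NP/PP))\S
      [6,8] NP   <
        [6,7] "city" : NP\PP
        [7,8] "plan" : NP\(NP\PP)

S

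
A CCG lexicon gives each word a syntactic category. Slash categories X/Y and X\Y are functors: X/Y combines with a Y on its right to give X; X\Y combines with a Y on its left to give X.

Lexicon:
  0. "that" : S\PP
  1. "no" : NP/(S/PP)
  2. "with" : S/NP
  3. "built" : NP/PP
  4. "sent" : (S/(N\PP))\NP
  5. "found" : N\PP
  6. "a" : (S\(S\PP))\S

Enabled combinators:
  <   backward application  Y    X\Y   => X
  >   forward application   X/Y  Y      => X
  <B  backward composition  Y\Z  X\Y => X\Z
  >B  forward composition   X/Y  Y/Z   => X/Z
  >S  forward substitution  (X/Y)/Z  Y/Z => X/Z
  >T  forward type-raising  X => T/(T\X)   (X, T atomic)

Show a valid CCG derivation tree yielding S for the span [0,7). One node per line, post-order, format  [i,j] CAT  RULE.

[0,1] S\PP  lex  "that"
[1,2] NP/(S/PP)  lex  "no"
[2,3] S/NP  lex  "with"
[3,4] NP/PP  lex  "built"
[2,4] S/PP  >B  k=3
[1,4] NP  >  k=2
[4,5] (S/(N\PP))\NP  lex  "sent"
[1,5] S/(N\PP)  <  k=4
[5,6] N\PP  lex  "found"
[1,6] S  >  k=5
[6,7] (S\(S\PP))\S  lex  "a"
[1,7] S\(S\PP)  <  k=6
[0,7] S  <  k=1

[0,7] S   <
  [0,1] "that" : S\PP
  [1,7] S\(S\PP)   <
    [1,6] S   >
      [1,5] S/(N\PP)   <
        [1,4] NP   >
          [1,2] "no" : NP/(S/PP)
          [2,4] S/PP   >B
            [2,3] "with" : S/NP
            [3,4] "built" : NP/PP
        [4,5] "sent" : (S/(N\PP))\NP
      [5,6] "found" : N\PP
    [6,7] "a" : (S\(S\PP))\S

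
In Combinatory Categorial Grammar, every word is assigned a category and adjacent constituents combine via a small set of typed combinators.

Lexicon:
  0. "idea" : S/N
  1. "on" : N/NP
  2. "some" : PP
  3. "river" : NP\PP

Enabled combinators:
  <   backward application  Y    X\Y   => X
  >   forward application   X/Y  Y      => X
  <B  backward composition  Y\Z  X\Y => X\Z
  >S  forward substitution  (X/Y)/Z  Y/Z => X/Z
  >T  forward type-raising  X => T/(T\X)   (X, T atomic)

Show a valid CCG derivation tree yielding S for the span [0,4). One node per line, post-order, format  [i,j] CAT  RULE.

[0,4] S   >
  [0,1] "idea" : S/N
  [1,4] N   >
    [1,2] "on" : N/NP
    [2,4] NP   >
      [2,3] NP/(NP\PP)   >T
        [2,3] "some" : PP
      [3,4] "river" : NP\PP

[0,1] S/N  lex  "idea"
[1,2] N/NP  lex  "on"
[2,3] PP  lex  "some"
[2,3] NP/(NP\PP)  >T
[3,4] NP\PP  lex  "river"
[2,4] NP  >  k=3
[1,4] N  >  k=2
[0,4] S  >  k=1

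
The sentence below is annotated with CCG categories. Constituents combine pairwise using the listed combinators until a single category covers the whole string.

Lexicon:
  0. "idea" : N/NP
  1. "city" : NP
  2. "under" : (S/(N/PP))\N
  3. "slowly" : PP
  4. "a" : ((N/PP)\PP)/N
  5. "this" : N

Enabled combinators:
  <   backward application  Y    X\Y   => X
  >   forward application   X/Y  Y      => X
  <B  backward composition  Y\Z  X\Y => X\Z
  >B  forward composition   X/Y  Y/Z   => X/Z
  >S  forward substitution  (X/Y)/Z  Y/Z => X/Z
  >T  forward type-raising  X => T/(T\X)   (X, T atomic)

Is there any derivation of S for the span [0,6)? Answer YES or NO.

[0,6] S   >
  [0,3] S/(N/PP)   <
    [0,2] N   >
      [0,1] "idea" : N/NP
      [1,2] "city" : NP
    [2,3] "under" : (S/(N/PP))\N
  [3,6] N/PP   <
    [3,4] "slowly" : PP
    [4,6] (N/PP)\PP   >
      [4,5] "a" : ((N/PP)\PP)/N
      [5,6] "this" : N

YES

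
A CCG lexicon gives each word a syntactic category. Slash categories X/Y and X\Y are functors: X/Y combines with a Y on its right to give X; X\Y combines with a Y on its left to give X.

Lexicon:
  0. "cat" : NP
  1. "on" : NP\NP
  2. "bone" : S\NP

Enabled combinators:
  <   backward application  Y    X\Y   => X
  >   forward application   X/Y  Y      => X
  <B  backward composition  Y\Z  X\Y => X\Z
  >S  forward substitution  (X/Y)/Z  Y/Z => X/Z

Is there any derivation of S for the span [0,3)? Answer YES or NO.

[0,3] S   <
  [0,1] "cat" : NP
  [1,3] S\NP   <B
    [1,2] "on" : NP\NP
    [2,3] "bone" : S\NP

YES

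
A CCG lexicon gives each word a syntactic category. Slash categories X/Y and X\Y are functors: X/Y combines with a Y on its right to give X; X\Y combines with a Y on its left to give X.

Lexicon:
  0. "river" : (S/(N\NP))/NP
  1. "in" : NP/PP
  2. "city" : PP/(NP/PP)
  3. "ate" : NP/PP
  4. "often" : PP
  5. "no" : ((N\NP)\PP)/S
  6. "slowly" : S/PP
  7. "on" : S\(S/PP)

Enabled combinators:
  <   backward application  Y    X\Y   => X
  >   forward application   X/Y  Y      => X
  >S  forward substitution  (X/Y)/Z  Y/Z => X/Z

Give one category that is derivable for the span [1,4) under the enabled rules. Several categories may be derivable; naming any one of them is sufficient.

[0,8] S   >
  [0,4] S/(N\NP)   >
    [0,1] "river" : (S/(N\NP))/NP
    [1,4] NP   >
      [1,2] "in" : NP/PP
      [2,4] PP   >
        [2,3] "city" : PP/(NP/PP)
        [3,4] "ate" : NP/PP
  [4,8] N\NP   <
    [4,5] "often" : PP
    [5,8] (N\NP)\PP   >
      [5,6] "no" : ((N\NP)\PP)/S
      [6,8] S   <
        [6,7] "slowly" : S/PP
        [7,8] "on" : S\(S/PP)

NP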